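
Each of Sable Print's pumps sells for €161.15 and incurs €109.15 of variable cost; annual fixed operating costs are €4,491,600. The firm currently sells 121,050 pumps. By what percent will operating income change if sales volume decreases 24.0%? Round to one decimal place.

Contribution at this volume is 121,050 × €52.00 = €6,294,600.00.
Subtracting fixed costs: EBIT = €6,294,600.00 − €4,491,600 = €1,803,000.00.
So DOL = total CM / EBIT = €6,294,600.00 / €1,803,000.00 = 3.4912.
%ΔEBIT = DOL × %ΔSales = 3.4912 × -24.0% = -83.8%.

-83.8%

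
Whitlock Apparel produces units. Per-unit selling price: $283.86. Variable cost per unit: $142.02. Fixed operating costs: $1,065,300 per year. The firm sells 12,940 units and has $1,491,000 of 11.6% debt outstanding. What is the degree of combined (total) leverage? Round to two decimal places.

Contribution at this volume is 12,940 × $141.84 = $1,835,409.60.
Subtracting fixed costs: EBIT = $1,835,409.60 − $1,065,300 = $770,109.60. Interest = $172,956.00, so EBIT − I = $597,153.60.
Degree of total leverage = total CM / (EBIT − interest) = $1,835,409.60 / $597,153.60 = 3.0736.

3.07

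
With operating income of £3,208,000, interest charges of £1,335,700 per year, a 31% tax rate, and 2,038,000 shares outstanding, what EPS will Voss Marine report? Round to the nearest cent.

Pre-tax income = £3,208,000 − £1,335,700.00 = £1,872,300.00.
After tax at 31%: net income = £1,872,300.00 × 0.69 = £1,291,887.00.
EPS = £1,291,887.00 ÷ 2,038,000 = £0.63.

£0.63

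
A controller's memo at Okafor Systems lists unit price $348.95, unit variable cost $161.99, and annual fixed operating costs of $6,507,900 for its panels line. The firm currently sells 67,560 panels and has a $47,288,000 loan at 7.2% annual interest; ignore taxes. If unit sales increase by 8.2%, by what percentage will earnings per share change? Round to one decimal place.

Total contribution margin = 67,560 × $186.96 = $12,631,017.60.
Subtracting fixed costs: EBIT = $12,631,017.60 − $6,507,900 = $6,123,117.60.
Interest = $3,404,736.00, so EBIT − I = $2,718,381.60.
Degree of combined leverage = contribution ÷ (EBIT − I) = $12,631,017.60 ÷ $2,718,381.60 = 4.6465.
%ΔEPS = DCL × %ΔSales = 4.6465 × +8.2% = +38.1%.

+38.1%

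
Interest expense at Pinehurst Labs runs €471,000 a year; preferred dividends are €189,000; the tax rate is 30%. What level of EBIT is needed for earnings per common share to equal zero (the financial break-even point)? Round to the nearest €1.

€741,000

Grossing the preferred dividend up to pre-tax terms: €189,000 / (1 − 0.30) = €270,000.00.
EPS = 0 when EBIT covers interest plus the pre-tax preferred burden: €471,000 + €270,000.00 = €741,000.00.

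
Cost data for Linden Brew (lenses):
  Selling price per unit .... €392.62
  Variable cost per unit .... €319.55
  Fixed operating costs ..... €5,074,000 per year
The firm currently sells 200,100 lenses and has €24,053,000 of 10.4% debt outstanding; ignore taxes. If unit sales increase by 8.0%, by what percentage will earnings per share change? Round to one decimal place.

At 200,100 units, contribution = 200,100 × €73.07 = €14,621,307.00.
Subtracting fixed costs: EBIT = €14,621,307.00 − €5,074,000 = €9,547,307.00.
After interest of €2,501,512.00, pre-tax earnings = €7,045,795.00.
DCL = total CM / (EBIT − I) = €14,621,307.00 / €7,045,795.00 = 2.0752.
EPS therefore changes by 2.0752 × (+8.0%) = +16.6%.

+16.6%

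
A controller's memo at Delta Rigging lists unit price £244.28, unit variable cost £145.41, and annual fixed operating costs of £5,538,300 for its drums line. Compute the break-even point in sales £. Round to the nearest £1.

£13,683,584

Contribution margin per unit = £244.28 − £145.41 = £98.87, a CM ratio of £98.87 ÷ £244.28 = 0.4047.
Break-even revenue = fixed costs × price ÷ CM = £5,538,300 × £244.28 ÷ £98.87 = £13,683,584.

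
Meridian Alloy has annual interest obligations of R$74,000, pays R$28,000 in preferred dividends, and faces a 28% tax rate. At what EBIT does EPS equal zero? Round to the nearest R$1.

Grossing the preferred dividend up to pre-tax terms: R$28,000 / (1 − 0.28) = R$38,888.89.
EPS = 0 when EBIT covers interest plus the pre-tax preferred burden: R$74,000 + R$38,888.89 = R$112,888.89.

R$112,889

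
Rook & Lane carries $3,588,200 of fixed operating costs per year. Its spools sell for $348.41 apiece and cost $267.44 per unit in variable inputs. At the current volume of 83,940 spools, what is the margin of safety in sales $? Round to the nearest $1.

$13,805,684

Contribution margin per unit = $348.41 − $267.44 = $80.97. Break-even units = $3,588,200 ÷ $80.97 = 44,315.18; break-even revenue = 44,315.18 × $348.41 = $15,439,851.33.
Current sales = 83,940 × $348.41 = $29,245,535.40.
Margin of safety = $29,245,535.40 − $15,439,851.33 = $13,805,684.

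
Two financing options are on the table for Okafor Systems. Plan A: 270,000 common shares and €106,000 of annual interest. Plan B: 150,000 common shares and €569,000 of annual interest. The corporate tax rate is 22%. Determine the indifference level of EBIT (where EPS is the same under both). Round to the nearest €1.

€1,147,750

At indifference, (EBIT − 106,000)(1 − t)/270,000 = (EBIT − 569,000)(1 − t)/150,000.
The (1 − t) factor cancels: (EBIT − 106,000) × 150,000 = (EBIT − 569,000) × 270,000.
EBIT × (270,000 − 150,000) = 569,000 × 270,000 − 106,000 × 150,000 = 137,730,000,000, so EBIT = 137,730,000,000 ÷ 120,000 = 1,147,750.00.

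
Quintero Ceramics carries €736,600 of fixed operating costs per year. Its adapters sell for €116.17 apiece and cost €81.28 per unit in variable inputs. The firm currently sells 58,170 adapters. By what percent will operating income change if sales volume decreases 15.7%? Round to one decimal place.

-24.6%

At 58,170 units, contribution = 58,170 × €34.89 = €2,029,551.30.
Subtracting fixed costs: EBIT = €2,029,551.30 − €736,600 = €1,292,951.30.
DOL = contribution ÷ EBIT = €2,029,551.30 ÷ €1,292,951.30 = 1.5697.
Operating income changes by 1.5697 × -15.7% = -24.6%.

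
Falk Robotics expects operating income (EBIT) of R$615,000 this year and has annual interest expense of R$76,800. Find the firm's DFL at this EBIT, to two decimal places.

Annual interest charges come to R$76,800.00.
Degree of financial leverage = EBIT / (EBIT − interest) = R$615,000 / R$538,200.00 = 1.1427.

1.14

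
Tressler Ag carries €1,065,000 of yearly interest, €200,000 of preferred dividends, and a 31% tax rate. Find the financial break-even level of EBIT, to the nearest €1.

€1,354,855

Grossing the preferred dividend up to pre-tax terms: €200,000 / (1 − 0.31) = €289,855.07.
EPS = 0 when EBIT covers interest plus the pre-tax preferred burden: €1,065,000 + €289,855.07 = €1,354,855.07.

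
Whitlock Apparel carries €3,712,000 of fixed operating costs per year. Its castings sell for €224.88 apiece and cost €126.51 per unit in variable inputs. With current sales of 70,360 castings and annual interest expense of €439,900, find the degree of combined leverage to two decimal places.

Contribution at this volume is 70,360 × €98.37 = €6,921,313.20.
Operating income = contribution − fixed costs = €6,921,313.20 − €3,712,000 = €3,209,313.20. Interest = €439,900.00.
DOL = €6,921,313.20 ÷ €3,209,313.20 = 2.1566; DFL = €3,209,313.20 ÷ €2,769,413.20 = 1.1588.
Combined leverage = 2.1566 × 1.1588 = 2.4991.

2.50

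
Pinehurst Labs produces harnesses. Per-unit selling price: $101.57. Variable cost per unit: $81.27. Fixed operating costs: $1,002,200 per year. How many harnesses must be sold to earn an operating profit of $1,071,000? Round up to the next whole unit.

102,129 harnesses

Contribution margin per unit = $101.57 − $81.27 = $20.30.
Units = (FC + target) / CM = ($1,002,200 + $1,071,000) / $20.30 = 102,128.08, so 102,129 harnesses.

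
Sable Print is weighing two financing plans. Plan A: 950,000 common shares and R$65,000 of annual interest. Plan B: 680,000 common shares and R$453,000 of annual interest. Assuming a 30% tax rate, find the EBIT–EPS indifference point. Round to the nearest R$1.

R$1,430,185

Set EPS_A = EPS_B: (EBIT − R$65,000)(1 − 0.30) ÷ 950,000 = (EBIT − R$453,000)(1 − 0.30) ÷ 680,000.
The (1 − t) factor cancels: (EBIT − 65,000) × 680,000 = (EBIT − 453,000) × 950,000.
EBIT × (950,000 − 680,000) = 453,000 × 950,000 − 65,000 × 680,000 = 386,150,000,000, so EBIT = 386,150,000,000 ÷ 270,000 = 1,430,185.19.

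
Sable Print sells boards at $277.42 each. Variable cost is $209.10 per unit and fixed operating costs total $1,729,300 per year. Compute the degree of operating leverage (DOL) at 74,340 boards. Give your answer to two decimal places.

Contribution at this volume is 74,340 × $68.32 = $5,078,908.80.
Operating income = contribution − fixed costs = $5,078,908.80 − $1,729,300 = $3,349,608.80.
Degree of operating leverage = $5,078,908.80 / $3,349,608.80 = 1.5163.

1.52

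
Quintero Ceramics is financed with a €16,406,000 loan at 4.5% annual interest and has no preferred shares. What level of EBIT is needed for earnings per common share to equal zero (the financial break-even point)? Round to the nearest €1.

Annual interest = 4.5% × €16,406,000 = €738,270.00.
With no preferred dividends, EPS = 0 when EBIT exactly covers interest, so the financial break-even EBIT is €738,270.00.

€738,270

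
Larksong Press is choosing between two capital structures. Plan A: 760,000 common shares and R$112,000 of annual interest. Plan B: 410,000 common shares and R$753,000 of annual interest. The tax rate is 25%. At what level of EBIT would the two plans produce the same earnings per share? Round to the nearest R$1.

R$1,503,886

At indifference, (EBIT − 112,000)(1 − t)/760,000 = (EBIT − 753,000)(1 − t)/410,000.
The (1 − t) factor cancels: (EBIT − 112,000) × 410,000 = (EBIT − 753,000) × 760,000.
EBIT × (760,000 − 410,000) = 753,000 × 760,000 − 112,000 × 410,000 = 526,360,000,000, so EBIT = 526,360,000,000 ÷ 350,000 = 1,503,885.71.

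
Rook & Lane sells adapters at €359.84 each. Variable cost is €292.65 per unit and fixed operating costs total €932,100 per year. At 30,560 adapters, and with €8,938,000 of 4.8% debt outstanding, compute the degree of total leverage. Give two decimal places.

At 30,560 units, contribution = 30,560 × €67.19 = €2,053,326.40.
Subtracting fixed costs: EBIT = €2,053,326.40 − €932,100 = €1,121,226.40. Interest = €429,024.00, so EBIT − I = €692,202.40.
Degree of total leverage = total CM / (EBIT − interest) = €2,053,326.40 / €692,202.40 = 2.9664.

2.97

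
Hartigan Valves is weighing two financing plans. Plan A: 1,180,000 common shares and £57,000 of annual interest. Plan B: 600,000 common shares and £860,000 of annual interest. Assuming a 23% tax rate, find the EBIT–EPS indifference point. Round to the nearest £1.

At indifference, (EBIT − 57,000)(1 − t)/1,180,000 = (EBIT − 860,000)(1 − t)/600,000.
Cancelling (1 − t) and cross-multiplying: 600,000·(EBIT − 57,000) = 1,180,000·(EBIT − 860,000).
Solving, EBIT = (860,000·1,180,000 − 57,000·600,000) / (1,180,000 − 600,000) = 980,600,000,000 / 580,000 = 1,690,689.66.

£1,690,690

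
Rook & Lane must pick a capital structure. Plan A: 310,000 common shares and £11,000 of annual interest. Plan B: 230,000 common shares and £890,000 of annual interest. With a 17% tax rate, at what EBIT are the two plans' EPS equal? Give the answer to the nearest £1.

At indifference, (EBIT − 11,000)(1 − t)/310,000 = (EBIT − 890,000)(1 − t)/230,000.
The (1 − t) factor cancels: (EBIT − 11,000) × 230,000 = (EBIT − 890,000) × 310,000.
EBIT × (310,000 − 230,000) = 890,000 × 310,000 − 11,000 × 230,000 = 273,370,000,000, so EBIT = 273,370,000,000 ÷ 80,000 = 3,417,125.00.

£3,417,125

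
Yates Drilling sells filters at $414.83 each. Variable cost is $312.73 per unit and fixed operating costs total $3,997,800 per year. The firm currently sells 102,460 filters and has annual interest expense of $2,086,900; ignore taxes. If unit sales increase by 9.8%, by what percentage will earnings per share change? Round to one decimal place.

+23.4%

Contribution at this volume is 102,460 × $102.10 = $10,461,166.00.
EBIT = $10,461,166.00 − $3,997,800 = $6,463,366.00.
Interest = $2,086,900.00, so EBIT − I = $4,376,466.00.
Degree of combined leverage = contribution ÷ (EBIT − I) = $10,461,166.00 ÷ $4,376,466.00 = 2.3903.
EPS therefore changes by 2.3903 × (+9.8%) = +23.4%.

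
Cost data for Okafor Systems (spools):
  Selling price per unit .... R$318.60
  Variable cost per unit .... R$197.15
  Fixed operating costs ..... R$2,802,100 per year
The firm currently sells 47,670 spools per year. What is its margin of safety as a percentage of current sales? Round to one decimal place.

Unit CM = price − variable cost = R$318.60 − R$197.15 = R$121.45. Break-even units = R$2,802,100 ÷ R$121.45 = 23,072.05; break-even revenue = 23,072.05 × R$318.60 = R$7,350,753.89.
Actual sales revenue = 47,670 × R$318.60 = R$15,187,662.00.
Margin of safety = (R$15,187,662.00 − R$7,350,753.89) ÷ R$15,187,662.00 = 51.6%.

51.6%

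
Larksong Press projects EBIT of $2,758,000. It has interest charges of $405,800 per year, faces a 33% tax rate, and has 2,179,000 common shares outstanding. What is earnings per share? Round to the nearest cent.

$0.72

Interest = $405,800.00, so EBT = $2,758,000 − $405,800.00 = $2,352,200.00.
Net income = $2,352,200.00 × (1 − 0.33) = $1,575,974.00.
Per share: $1,575,974.00 / 2,179,000 shares = $0.72.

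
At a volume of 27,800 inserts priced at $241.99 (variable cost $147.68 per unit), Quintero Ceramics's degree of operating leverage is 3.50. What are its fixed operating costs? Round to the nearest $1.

Contribution at this volume is 27,800 × $94.31 = $2,621,818.00.
DOL = contribution / EBIT, so EBIT = $2,621,818.00 / 3.50 = $749,090.86.
Fixed costs = CM − EBIT = $2,621,818.00 − $749,090.86 = $1,872,727.

$1,872,727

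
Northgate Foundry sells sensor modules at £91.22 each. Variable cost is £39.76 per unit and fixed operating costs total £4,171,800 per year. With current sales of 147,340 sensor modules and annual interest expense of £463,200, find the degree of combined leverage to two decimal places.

Total contribution margin = 147,340 × £51.46 = £7,582,116.40.
Subtracting fixed costs: EBIT = £7,582,116.40 − £4,171,800 = £3,410,316.40. Interest = £463,200.00, so EBIT − I = £2,947,116.40.
Degree of total leverage = total CM / (EBIT − interest) = £7,582,116.40 / £2,947,116.40 = 2.5727.

2.57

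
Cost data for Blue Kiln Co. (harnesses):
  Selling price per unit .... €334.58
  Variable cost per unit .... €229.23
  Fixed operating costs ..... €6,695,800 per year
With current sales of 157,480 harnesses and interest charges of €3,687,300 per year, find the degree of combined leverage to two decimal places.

2.67

At 157,480 units, contribution = 157,480 × €105.35 = €16,590,518.00.
Subtracting fixed costs: EBIT = €16,590,518.00 − €6,695,800 = €9,894,718.00. Interest = €3,687,300.00, so EBIT − I = €6,207,418.00.
Degree of total leverage = total CM / (EBIT − interest) = €16,590,518.00 / €6,207,418.00 = 2.6727.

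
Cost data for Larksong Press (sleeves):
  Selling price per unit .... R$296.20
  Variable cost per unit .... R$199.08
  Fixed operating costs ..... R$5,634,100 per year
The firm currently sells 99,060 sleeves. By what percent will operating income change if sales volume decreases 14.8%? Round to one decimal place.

-35.7%

Contribution at this volume is 99,060 × R$97.12 = R$9,620,707.20.
Subtracting fixed costs: EBIT = R$9,620,707.20 − R$5,634,100 = R$3,986,607.20.
Degree of operating leverage = R$9,620,707.20 / R$3,986,607.20 = 2.4133.
Operating income changes by 2.4133 × -14.8% = -35.7%.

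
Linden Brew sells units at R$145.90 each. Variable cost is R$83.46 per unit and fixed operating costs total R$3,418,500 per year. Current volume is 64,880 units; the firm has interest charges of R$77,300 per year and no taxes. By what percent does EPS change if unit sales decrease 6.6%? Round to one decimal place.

At 64,880 units, contribution = 64,880 × R$62.44 = R$4,051,107.20.
Operating income = contribution − fixed costs = R$4,051,107.20 − R$3,418,500 = R$632,607.20.
Interest = R$77,300.00, so EBIT − I = R$555,307.20.
DCL = total CM / (EBIT − I) = R$4,051,107.20 / R$555,307.20 = 7.2953.
EPS therefore changes by 7.2953 × (-6.6%) = -48.1%.

-48.1%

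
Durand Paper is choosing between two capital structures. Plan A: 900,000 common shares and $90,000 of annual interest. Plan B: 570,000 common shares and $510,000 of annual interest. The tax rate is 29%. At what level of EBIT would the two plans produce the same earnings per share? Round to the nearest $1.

$1,235,455

At indifference, (EBIT − 90,000)(1 − t)/900,000 = (EBIT − 510,000)(1 − t)/570,000.
The (1 − t) factor cancels: (EBIT − 90,000) × 570,000 = (EBIT − 510,000) × 900,000.
Solving, EBIT = (510,000·900,000 − 90,000·570,000) / (900,000 − 570,000) = 407,700,000,000 / 330,000 = 1,235,454.55.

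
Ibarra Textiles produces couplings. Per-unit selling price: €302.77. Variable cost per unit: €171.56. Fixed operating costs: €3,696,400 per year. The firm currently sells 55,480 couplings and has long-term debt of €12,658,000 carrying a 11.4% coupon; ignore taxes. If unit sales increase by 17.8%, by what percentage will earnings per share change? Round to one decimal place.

+60.5%

Total contribution margin = 55,480 × €131.21 = €7,279,530.80.
EBIT = €7,279,530.80 − €3,696,400 = €3,583,130.80.
After interest of €1,443,012.00, pre-tax earnings = €2,140,118.80.
DCL = total CM / (EBIT − I) = €7,279,530.80 / €2,140,118.80 = 3.4015.
EPS therefore changes by 3.4015 × (+17.8%) = +60.5%.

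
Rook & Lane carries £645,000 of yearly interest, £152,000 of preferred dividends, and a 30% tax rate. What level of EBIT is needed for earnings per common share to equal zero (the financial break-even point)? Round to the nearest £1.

Preferred dividends are paid after tax, so their pre-tax equivalent is £152,000 ÷ (1 − 0.30) = £217,142.86.
EPS = 0 when EBIT covers interest plus the pre-tax preferred burden: £645,000 + £217,142.86 = £862,142.86.

£862,143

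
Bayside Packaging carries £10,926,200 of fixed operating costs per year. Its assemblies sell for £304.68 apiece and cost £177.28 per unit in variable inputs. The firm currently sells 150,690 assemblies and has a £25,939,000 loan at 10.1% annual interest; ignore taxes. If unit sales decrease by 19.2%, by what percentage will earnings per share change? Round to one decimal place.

At 150,690 units, contribution = 150,690 × £127.40 = £19,197,906.00.
EBIT = £19,197,906.00 − £10,926,200 = £8,271,706.00.
After interest of £2,619,839.00, pre-tax earnings = £5,651,867.00.
DCL = total CM / (EBIT − I) = £19,197,906.00 / £5,651,867.00 = 3.3967.
%ΔEPS = DCL × %ΔSales = 3.3967 × -19.2% = -65.2%.

-65.2%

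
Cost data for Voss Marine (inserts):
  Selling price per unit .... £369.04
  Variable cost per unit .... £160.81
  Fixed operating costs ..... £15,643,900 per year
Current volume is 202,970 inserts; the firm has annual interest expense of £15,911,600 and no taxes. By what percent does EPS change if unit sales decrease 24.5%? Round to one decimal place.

Contribution at this volume is 202,970 × £208.23 = £42,264,443.10.
Subtracting fixed costs: EBIT = £42,264,443.10 − £15,643,900 = £26,620,543.10.
After interest of £15,911,600.00, pre-tax earnings = £10,708,943.10.
DCL = total CM / (EBIT − I) = £42,264,443.10 / £10,708,943.10 = 3.9466.
EPS therefore changes by 3.9466 × (-24.5%) = -96.7%.

-96.7%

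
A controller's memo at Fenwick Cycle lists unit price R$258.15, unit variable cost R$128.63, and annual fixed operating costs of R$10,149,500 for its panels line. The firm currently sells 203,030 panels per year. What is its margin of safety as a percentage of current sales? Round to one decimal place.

61.4%

Each unit contributes R$258.15 − R$128.63 = R$129.52. Break-even units = R$10,149,500 ÷ R$129.52 = 78,362.42; break-even revenue = 78,362.42 × R$258.15 = R$20,229,257.45.
Actual sales revenue = 203,030 × R$258.15 = R$52,412,194.50.
Margin of safety = (R$52,412,194.50 − R$20,229,257.45) ÷ R$52,412,194.50 = 61.4%.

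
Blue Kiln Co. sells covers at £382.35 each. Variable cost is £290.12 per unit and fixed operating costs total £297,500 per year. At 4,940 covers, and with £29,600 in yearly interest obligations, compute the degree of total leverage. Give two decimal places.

At 4,940 units, contribution = 4,940 × £92.23 = £455,616.20.
Operating income = contribution − fixed costs = £455,616.20 − £297,500 = £158,116.20. Interest = £29,600.00, so EBIT − I = £128,516.20.
DCL = contribution ÷ (EBIT − I) = £455,616.20 ÷ £128,516.20 = 3.5452.

3.55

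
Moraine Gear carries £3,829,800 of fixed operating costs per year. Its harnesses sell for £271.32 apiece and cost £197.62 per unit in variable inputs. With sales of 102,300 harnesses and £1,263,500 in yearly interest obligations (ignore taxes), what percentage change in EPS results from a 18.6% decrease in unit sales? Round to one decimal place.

At 102,300 units, contribution = 102,300 × £73.70 = £7,539,510.00.
Operating income = contribution − fixed costs = £7,539,510.00 − £3,829,800 = £3,709,710.00.
Interest = £1,263,500.00, so EBIT − I = £2,446,210.00.
Degree of combined leverage = contribution ÷ (EBIT − I) = £7,539,510.00 ÷ £2,446,210.00 = 3.0821.
EPS therefore changes by 3.0821 × (-18.6%) = -57.3%.

-57.3%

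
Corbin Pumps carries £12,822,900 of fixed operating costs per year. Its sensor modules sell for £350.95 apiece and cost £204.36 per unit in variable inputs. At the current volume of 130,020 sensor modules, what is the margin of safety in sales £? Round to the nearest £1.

Unit CM = price − variable cost = £350.95 − £204.36 = £146.59. Break-even units = £12,822,900 ÷ £146.59 = 87,474.59; break-even revenue = 87,474.59 × £350.95 = £30,699,207.01.
Actual sales revenue = 130,020 × £350.95 = £45,630,519.00.
Margin of safety = £45,630,519.00 − £30,699,207.01 = £14,931,312.

£14,931,312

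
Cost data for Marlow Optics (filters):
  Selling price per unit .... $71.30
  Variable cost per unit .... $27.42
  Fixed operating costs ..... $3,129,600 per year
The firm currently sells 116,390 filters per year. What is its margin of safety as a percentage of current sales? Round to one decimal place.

38.7%

Unit CM = price − variable cost = $71.30 − $27.42 = $43.88. Break-even units = $3,129,600 ÷ $43.88 = 71,321.79; break-even revenue = 71,321.79 × $71.30 = $5,085,243.39.
Actual sales revenue = 116,390 × $71.30 = $8,298,607.00.
Margin of safety = ($8,298,607.00 − $5,085,243.39) ÷ $8,298,607.00 = 38.7%.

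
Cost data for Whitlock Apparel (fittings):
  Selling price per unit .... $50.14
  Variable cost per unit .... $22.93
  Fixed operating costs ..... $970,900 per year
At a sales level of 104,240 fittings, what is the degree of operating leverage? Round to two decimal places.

1.52

Total contribution margin = 104,240 × $27.21 = $2,836,370.40.
Subtracting fixed costs: EBIT = $2,836,370.40 − $970,900 = $1,865,470.40.
So DOL = total CM / EBIT = $2,836,370.40 / $1,865,470.40 = 1.5205.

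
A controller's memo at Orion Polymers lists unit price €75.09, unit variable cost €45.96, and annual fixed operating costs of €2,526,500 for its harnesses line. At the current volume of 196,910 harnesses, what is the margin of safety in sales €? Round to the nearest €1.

Contribution margin per unit = €75.09 − €45.96 = €29.13. Break-even units = €2,526,500 ÷ €29.13 = 86,731.89; break-even revenue = 86,731.89 × €75.09 = €6,512,697.73.
Current sales = 196,910 × €75.09 = €14,785,971.90.
Margin of safety = €14,785,971.90 − €6,512,697.73 = €8,273,274.

€8,273,274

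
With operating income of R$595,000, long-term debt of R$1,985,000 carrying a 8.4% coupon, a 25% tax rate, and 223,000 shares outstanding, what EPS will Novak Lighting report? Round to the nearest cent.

Interest = R$166,740.00, so EBT = R$595,000 − R$166,740.00 = R$428,260.00.
After tax at 25%: net income = R$428,260.00 × 0.75 = R$321,195.00.
Per share: R$321,195.00 / 223,000 shares = R$1.44.

R$1.44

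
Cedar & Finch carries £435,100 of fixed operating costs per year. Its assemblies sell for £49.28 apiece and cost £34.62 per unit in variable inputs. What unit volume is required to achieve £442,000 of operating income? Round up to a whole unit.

Contribution margin per unit = £49.28 − £34.62 = £14.66.
Units = (FC + target) / CM = (£435,100 + £442,000) / £14.66 = 59,829.47, so 59,830 assemblies.

59,830 assemblies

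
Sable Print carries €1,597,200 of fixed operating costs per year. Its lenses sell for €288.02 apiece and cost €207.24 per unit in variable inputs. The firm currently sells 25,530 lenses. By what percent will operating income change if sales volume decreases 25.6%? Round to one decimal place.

-113.5%

Total contribution margin = 25,530 × €80.78 = €2,062,313.40.
Operating income = contribution − fixed costs = €2,062,313.40 − €1,597,200 = €465,113.40.
DOL = contribution ÷ EBIT = €2,062,313.40 ÷ €465,113.40 = 4.4340.
Operating income changes by 4.4340 × -25.6% = -113.5%.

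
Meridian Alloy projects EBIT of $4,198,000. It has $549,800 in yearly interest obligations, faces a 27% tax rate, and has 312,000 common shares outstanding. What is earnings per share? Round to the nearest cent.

Interest = $549,800.00, so EBT = $4,198,000 − $549,800.00 = $3,648,200.00.
After tax at 27%: net income = $3,648,200.00 × 0.73 = $2,663,186.00.
Per share: $2,663,186.00 / 312,000 shares = $8.54.

$8.54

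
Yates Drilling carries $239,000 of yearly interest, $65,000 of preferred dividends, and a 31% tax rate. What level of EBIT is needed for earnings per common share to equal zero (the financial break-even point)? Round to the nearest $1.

Grossing the preferred dividend up to pre-tax terms: $65,000 / (1 − 0.31) = $94,202.90.
Financial break-even EBIT = interest + D_p ÷ (1 − t) = $239,000 + $94,202.90 = $333,202.90.

$333,203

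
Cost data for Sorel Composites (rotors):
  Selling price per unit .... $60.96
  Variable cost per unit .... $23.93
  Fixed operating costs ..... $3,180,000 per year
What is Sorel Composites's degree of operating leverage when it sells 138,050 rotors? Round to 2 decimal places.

2.65

At 138,050 units, contribution = 138,050 × $37.03 = $5,111,991.50.
Subtracting fixed costs: EBIT = $5,111,991.50 − $3,180,000 = $1,931,991.50.
So DOL = total CM / EBIT = $5,111,991.50 / $1,931,991.50 = 2.6460.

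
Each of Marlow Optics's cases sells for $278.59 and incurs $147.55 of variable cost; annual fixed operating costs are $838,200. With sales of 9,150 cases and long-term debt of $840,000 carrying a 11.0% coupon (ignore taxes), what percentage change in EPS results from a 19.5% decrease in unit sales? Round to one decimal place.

Contribution at this volume is 9,150 × $131.04 = $1,199,016.00.
Operating income = contribution − fixed costs = $1,199,016.00 − $838,200 = $360,816.00.
Interest = $92,400.00, so EBIT − I = $268,416.00.
Degree of combined leverage = contribution ÷ (EBIT − I) = $1,199,016.00 ÷ $268,416.00 = 4.4670.
%ΔEPS = DCL × %ΔSales = 4.4670 × -19.5% = -87.1%.

-87.1%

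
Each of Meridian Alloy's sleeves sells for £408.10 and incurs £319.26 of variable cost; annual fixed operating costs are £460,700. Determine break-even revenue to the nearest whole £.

CM per unit = £408.10 − £319.26 = £88.84; CM ratio = £88.84 / £408.10 = 0.2177.
Break-even revenue = fixed costs × price ÷ CM = £460,700 × £408.10 ÷ £88.84 = £2,116,295.

£2,116,295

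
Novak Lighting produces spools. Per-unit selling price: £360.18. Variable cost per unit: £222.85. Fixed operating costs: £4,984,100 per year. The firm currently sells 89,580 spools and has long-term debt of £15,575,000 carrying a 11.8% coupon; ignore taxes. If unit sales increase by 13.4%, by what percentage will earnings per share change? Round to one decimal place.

At 89,580 units, contribution = 89,580 × £137.33 = £12,302,021.40.
Subtracting fixed costs: EBIT = £12,302,021.40 − £4,984,100 = £7,317,921.40.
After interest of £1,837,850.00, pre-tax earnings = £5,480,071.40.
DCL = total CM / (EBIT − I) = £12,302,021.40 / £5,480,071.40 = 2.2449.
EPS therefore changes by 2.2449 × (+13.4%) = +30.1%.

+30.1%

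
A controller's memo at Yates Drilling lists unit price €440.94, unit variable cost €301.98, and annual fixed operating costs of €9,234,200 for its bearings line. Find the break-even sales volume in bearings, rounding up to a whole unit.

66,453 bearings

Contribution margin per unit = €440.94 − €301.98 = €138.96.
Break-even Q = €9,234,200 / €138.96 = 66,452.22 → 66,453 bearings.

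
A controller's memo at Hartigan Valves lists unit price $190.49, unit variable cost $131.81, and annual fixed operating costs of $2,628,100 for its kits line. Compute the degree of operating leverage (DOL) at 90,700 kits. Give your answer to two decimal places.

1.98

Contribution at this volume is 90,700 × $58.68 = $5,322,276.00.
Operating income = contribution − fixed costs = $5,322,276.00 − $2,628,100 = $2,694,176.00.
Degree of operating leverage = $5,322,276.00 / $2,694,176.00 = 1.9755.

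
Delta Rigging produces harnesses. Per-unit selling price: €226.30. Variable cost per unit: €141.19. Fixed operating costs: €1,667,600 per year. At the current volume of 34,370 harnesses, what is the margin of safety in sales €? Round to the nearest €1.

Contribution margin per unit = €226.30 − €141.19 = €85.11. Break-even units = €1,667,600 ÷ €85.11 = 19,593.47; break-even revenue = 19,593.47 × €226.30 = €4,434,001.64.
Current sales = 34,370 × €226.30 = €7,777,931.00.
Margin of safety = €7,777,931.00 − €4,434,001.64 = €3,343,929.

€3,343,929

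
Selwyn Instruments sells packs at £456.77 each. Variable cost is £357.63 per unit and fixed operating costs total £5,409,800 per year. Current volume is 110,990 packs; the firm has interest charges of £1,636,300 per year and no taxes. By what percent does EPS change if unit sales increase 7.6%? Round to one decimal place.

Total contribution margin = 110,990 × £99.14 = £11,003,548.60.
Operating income = contribution − fixed costs = £11,003,548.60 − £5,409,800 = £5,593,748.60.
After interest of £1,636,300.00, pre-tax earnings = £3,957,448.60.
Degree of combined leverage = contribution ÷ (EBIT − I) = £11,003,548.60 ÷ £3,957,448.60 = 2.7805.
%ΔEPS = DCL × %ΔSales = 2.7805 × +7.6% = +21.1%.

+21.1%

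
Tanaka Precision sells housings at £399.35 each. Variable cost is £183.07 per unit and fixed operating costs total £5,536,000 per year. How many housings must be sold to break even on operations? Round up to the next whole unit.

Unit CM = price − variable cost = £399.35 − £183.07 = £216.28.
Break-even volume = fixed costs ÷ CM per unit = £5,536,000 ÷ £216.28 = 25,596.45, so 25,597 housings.

25,597 housings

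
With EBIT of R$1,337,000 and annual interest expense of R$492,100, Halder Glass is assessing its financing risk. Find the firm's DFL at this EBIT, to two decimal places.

Interest = R$492,100.00.
Degree of financial leverage = EBIT / (EBIT − interest) = R$1,337,000 / R$844,900.00 = 1.5824.

1.58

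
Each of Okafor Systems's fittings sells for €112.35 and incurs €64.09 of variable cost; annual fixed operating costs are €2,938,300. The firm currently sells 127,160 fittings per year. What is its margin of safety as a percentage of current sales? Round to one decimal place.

Contribution margin per unit = €112.35 − €64.09 = €48.26. Break-even units = €2,938,300 ÷ €48.26 = 60,884.79; break-even revenue = 60,884.79 × €112.35 = €6,840,406.24.
Actual sales revenue = 127,160 × €112.35 = €14,286,426.00.
Margin of safety = (€14,286,426.00 − €6,840,406.24) ÷ €14,286,426.00 = 52.1%.

52.1%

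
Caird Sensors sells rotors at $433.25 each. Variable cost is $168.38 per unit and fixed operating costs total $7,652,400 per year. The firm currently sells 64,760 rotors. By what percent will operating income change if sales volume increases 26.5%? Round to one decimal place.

At 64,760 units, contribution = 64,760 × $264.87 = $17,152,981.20.
Subtracting fixed costs: EBIT = $17,152,981.20 − $7,652,400 = $9,500,581.20.
DOL = contribution ÷ EBIT = $17,152,981.20 ÷ $9,500,581.20 = 1.8055.
Operating income changes by 1.8055 × +26.5% = +47.8%.

+47.8%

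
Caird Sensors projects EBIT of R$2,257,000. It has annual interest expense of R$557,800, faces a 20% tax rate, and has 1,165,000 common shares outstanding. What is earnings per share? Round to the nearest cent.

R$1.17

Interest = R$557,800.00, so EBT = R$2,257,000 − R$557,800.00 = R$1,699,200.00.
After tax at 20%: net income = R$1,699,200.00 × 0.80 = R$1,359,360.00.
EPS = R$1,359,360.00 ÷ 1,165,000 = R$1.17.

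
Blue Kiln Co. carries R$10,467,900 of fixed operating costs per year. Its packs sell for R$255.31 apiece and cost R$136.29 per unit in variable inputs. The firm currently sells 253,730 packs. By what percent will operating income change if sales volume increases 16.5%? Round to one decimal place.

+25.3%

At 253,730 units, contribution = 253,730 × R$119.02 = R$30,198,944.60.
Operating income = contribution − fixed costs = R$30,198,944.60 − R$10,467,900 = R$19,731,044.60.
So DOL = total CM / EBIT = R$30,198,944.60 / R$19,731,044.60 = 1.5305.
%ΔEBIT = DOL × %ΔSales = 1.5305 × +16.5% = +25.3%.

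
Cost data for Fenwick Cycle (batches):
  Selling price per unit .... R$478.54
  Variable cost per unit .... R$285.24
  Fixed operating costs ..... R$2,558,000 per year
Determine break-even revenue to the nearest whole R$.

CM per unit = R$478.54 − R$285.24 = R$193.30; CM ratio = R$193.30 / R$478.54 = 0.4039.
Break-even sales = FC ÷ CM ratio = R$2,558,000 × R$478.54 / R$193.30 = R$6,332,671.

R$6,332,671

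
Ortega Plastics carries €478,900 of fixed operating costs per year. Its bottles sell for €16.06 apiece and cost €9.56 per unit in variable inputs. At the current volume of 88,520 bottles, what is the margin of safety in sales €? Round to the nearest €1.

€238,380

Contribution margin per unit = €16.06 − €9.56 = €6.50. Break-even units = €478,900 ÷ €6.50 = 73,676.92; break-even revenue = 73,676.92 × €16.06 = €1,183,251.38.
Actual sales revenue = 88,520 × €16.06 = €1,421,631.20.
Margin of safety = €1,421,631.20 − €1,183,251.38 = €238,380.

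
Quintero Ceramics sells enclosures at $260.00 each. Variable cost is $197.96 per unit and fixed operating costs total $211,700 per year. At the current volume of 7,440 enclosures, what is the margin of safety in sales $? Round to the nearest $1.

$1,047,198

Unit CM = price − variable cost = $260.00 − $197.96 = $62.04. Break-even units = $211,700 ÷ $62.04 = 3,412.31; break-even revenue = 3,412.31 × $260.00 = $887,201.81.
Current sales = 7,440 × $260.00 = $1,934,400.00.
Margin of safety = $1,934,400.00 − $887,201.81 = $1,047,198.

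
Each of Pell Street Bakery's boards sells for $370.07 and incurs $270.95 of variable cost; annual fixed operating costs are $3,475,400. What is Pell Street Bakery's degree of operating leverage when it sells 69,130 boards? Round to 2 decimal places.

Contribution at this volume is 69,130 × $99.12 = $6,852,165.60.
Operating income = contribution − fixed costs = $6,852,165.60 − $3,475,400 = $3,376,765.60.
Degree of operating leverage = $6,852,165.60 / $3,376,765.60 = 2.0292.

2.03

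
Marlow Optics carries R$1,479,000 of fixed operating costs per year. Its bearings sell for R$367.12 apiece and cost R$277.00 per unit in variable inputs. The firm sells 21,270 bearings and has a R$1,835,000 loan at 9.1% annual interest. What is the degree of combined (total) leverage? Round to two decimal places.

7.08

At 21,270 units, contribution = 21,270 × R$90.12 = R$1,916,852.40.
Subtracting fixed costs: EBIT = R$1,916,852.40 − R$1,479,000 = R$437,852.40. Interest = R$166,985.00.
DOL = R$1,916,852.40 ÷ R$437,852.40 = 4.3779; DFL = R$437,852.40 ÷ R$270,867.40 = 1.6165.
Combined leverage = 4.3779 × 1.6165 = 7.0769.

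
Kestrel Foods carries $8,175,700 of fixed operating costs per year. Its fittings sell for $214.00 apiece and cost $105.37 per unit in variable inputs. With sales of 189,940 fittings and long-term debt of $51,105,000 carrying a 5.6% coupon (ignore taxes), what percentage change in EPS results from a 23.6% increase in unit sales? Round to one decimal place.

Total contribution margin = 189,940 × $108.63 = $20,633,182.20.
Subtracting fixed costs: EBIT = $20,633,182.20 − $8,175,700 = $12,457,482.20.
After interest of $2,861,880.00, pre-tax earnings = $9,595,602.20.
Degree of combined leverage = contribution ÷ (EBIT − I) = $20,633,182.20 ÷ $9,595,602.20 = 2.1503.
EPS therefore changes by 2.1503 × (+23.6%) = +50.7%.

+50.7%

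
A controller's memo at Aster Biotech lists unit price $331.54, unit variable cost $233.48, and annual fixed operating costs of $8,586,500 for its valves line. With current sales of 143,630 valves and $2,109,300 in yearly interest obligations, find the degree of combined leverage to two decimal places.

4.16

At 143,630 units, contribution = 143,630 × $98.06 = $14,084,357.80.
EBIT = $14,084,357.80 − $8,586,500 = $5,497,857.80. Interest = $2,109,300.00.
DOL = $14,084,357.80 ÷ $5,497,857.80 = 2.5618; DFL = $5,497,857.80 ÷ $3,388,557.80 = 1.6225.
Combined leverage = 2.5618 × 1.6225 = 4.1565.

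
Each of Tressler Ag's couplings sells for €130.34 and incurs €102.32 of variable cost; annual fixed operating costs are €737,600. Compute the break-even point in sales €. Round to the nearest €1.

Contribution margin per unit = €130.34 − €102.32 = €28.02, a CM ratio of €28.02 ÷ €130.34 = 0.2150.
Break-even sales = FC ÷ CM ratio = €737,600 × €130.34 / €28.02 = €3,431,077.

€3,431,077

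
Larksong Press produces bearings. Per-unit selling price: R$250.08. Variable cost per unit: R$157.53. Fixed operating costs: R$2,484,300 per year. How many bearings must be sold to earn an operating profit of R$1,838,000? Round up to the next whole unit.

Unit CM = price − variable cost = R$250.08 − R$157.53 = R$92.55.
Need Q such that Q × R$92.55 − R$2,484,300 = R$1,838,000, i.e. Q = R$4,322,300 / R$92.55 = 46,702.32 → 46,703.

46,703 bearings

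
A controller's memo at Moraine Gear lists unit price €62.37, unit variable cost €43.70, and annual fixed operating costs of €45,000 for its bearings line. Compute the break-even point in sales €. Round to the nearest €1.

CM per unit = €62.37 − €43.70 = €18.67; CM ratio = €18.67 / €62.37 = 0.2993.
Break-even revenue = fixed costs × price ÷ CM = €45,000 × €62.37 ÷ €18.67 = €150,329.

€150,329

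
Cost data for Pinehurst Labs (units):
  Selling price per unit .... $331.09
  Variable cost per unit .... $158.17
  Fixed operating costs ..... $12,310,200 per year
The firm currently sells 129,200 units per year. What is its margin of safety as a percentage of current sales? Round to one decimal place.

44.9%

Each unit contributes $331.09 − $158.17 = $172.92. Break-even units = $12,310,200 ÷ $172.92 = 71,190.15; break-even revenue = 71,190.15 × $331.09 = $23,570,345.35.
Actual sales revenue = 129,200 × $331.09 = $42,776,828.00.
Margin of safety = ($42,776,828.00 − $23,570,345.35) ÷ $42,776,828.00 = 44.9%.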